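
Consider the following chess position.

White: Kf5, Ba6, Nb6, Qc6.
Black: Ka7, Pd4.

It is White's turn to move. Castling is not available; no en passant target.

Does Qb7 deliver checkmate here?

yes

After Qb7: black king on a7; in check: yes, from the white queen on b7.
King squares — a6: attacked by Qb7; b6: attacked by Qb7; b7: attacked by Ba6; a8: attacked by Nb6; b8: attacked by Qb7.
Black has no legal moves → checkmate.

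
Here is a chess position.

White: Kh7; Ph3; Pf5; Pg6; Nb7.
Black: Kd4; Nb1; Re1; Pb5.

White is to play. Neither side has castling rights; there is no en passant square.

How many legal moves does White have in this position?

11

White to move; king on h7.
In check: no.
Legal moves: Kh8, Kg8, Kg7, Kh6, Nd8, Nd6, Nc5, Na5, g7, f6, h4.
Count: 11.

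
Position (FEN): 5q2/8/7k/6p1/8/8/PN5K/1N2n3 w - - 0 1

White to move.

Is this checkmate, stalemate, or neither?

White to move; white king on h2.
In check: no.
Legal moves for White: Kh3, Kg3, Kh1, Kg1, Nc4, Na4, Nd3, Nd1, Nc3, Na3, Nd2, a3, a4.
White has 13 legal moves and is not in check → neither.

neither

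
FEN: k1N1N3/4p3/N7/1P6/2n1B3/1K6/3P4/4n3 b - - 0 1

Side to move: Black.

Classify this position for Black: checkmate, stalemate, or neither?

Black to move; black king on a8.
In check: yes, from the white bishop on e4.
King squares — a7: attacked by Nc8; b7: attacked by Be4; b8: attacked by Na6.
Legal moves for Black: none.
In check with no legal moves → checkmate.

checkmate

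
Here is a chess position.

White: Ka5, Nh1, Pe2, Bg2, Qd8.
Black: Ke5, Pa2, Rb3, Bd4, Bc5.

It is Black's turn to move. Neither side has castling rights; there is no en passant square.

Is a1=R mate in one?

After a1=R: white king on a5; in check: yes, from the black rook on a1.
King squares — a4: attacked by Ra1; b4: attacked by Rb3; b5: attacked by Rb3; a6: attacked by Ra1; b6: attacked by Rb3.
White has no legal moves → checkmate.

yes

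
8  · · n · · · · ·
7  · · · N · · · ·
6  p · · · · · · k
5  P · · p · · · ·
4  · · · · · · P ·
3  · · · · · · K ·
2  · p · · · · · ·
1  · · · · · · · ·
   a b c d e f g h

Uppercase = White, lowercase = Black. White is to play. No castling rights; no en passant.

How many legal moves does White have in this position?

White to move; king on g3.
In check: no.
Legal moves: Nf8, Nb8, Nf6, Nb6, Ne5, Nc5, Kh4, Kf4, Kh3, Kf3, Kh2, Kg2, Kf2, g5+.
Count: 14.

14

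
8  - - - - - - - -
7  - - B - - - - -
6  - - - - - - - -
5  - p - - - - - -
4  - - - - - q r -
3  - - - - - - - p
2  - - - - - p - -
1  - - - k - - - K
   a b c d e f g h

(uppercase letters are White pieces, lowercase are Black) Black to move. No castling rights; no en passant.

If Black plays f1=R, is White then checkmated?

yes

After f1=R: white king on h1; in check: yes, from the black rook on f1.
King squares — g1: attacked by Rf1; g2: attacked by Ph3; h2: attacked by Qf4.
White has no legal moves → checkmate.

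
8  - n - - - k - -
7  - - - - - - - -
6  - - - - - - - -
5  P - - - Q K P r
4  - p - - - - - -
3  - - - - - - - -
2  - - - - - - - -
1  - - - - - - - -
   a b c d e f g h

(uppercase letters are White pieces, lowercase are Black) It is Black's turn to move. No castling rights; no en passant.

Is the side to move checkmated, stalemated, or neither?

neither

Black to move; black king on f8.
In check: no.
Legal moves for Black: Kg8, Kf7, Nd7, Nc6, Na6, Rh8, Rh7, Rh6, Rxg5+, Rh4, Rh3, Rh2, Rh1, b3.
Black has 14 legal moves and is not in check → neither.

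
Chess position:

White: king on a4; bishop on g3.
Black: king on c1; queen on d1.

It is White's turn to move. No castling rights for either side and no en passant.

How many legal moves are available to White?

4

White to move; king on a4.
In check: yes, from the black queen on d1.
Legal moves: Kb5, Ka5, Kb4, Ka3.
Count: 4.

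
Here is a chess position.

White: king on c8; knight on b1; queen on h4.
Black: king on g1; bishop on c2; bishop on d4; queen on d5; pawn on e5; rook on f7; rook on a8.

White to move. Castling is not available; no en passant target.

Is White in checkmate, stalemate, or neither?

White to move; white king on c8.
In check: yes, from the black rook on a8.
King squares — b7: attacked by Qd5; c7: attacked by Rf7; d7: attacked by Qd5; b8: attacked by Ra8; d8: attacked by Qd5.
Legal moves for White: none.
In check with no legal moves → checkmate.

checkmate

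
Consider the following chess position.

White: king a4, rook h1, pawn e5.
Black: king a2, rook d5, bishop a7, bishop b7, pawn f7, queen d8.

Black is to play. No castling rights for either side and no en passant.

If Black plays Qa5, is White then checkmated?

After Qa5: white king on a4; in check: yes, from the black queen on a5.
King squares — a3: attacked by Ka2; b3: attacked by Ka2; b4: attacked by Qa5; a5: attacked by Rd5; b5: attacked by Qa5.
White has no legal moves → checkmate.

yes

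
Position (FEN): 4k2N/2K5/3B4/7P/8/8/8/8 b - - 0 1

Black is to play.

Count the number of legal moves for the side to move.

0

Black to move; king on e8.
In check: no.
Legal moves: none.
Count: 0.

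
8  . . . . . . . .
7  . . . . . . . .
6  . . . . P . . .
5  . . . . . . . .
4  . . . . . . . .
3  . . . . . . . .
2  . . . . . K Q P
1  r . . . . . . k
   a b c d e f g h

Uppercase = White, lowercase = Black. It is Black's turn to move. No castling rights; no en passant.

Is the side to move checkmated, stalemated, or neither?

Black to move; black king on h1.
In check: yes, from the white queen on g2.
King squares — g1: attacked by Kf2; g2: attacked by Kf2; h2: attacked by Qg2.
Legal moves for Black: none.
In check with no legal moves → checkmate.

checkmate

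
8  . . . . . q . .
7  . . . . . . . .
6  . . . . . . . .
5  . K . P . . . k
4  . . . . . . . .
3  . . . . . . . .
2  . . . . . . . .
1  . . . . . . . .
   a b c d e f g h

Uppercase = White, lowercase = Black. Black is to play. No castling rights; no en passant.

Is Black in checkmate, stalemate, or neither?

neither

Black to move; black king on h5.
In check: no.
Legal moves for Black include: Qh8, Qg8, Qe8+, Qd8, Qc8, Qb8+, Qa8, Qg7, Qf7, Qe7, Qh6, Qf6, Qd6, Qf5, Qc5+, Qf4, Qb4+, Qf3, ... (list truncated; more exist).
Black has legal moves and is not in check → neither.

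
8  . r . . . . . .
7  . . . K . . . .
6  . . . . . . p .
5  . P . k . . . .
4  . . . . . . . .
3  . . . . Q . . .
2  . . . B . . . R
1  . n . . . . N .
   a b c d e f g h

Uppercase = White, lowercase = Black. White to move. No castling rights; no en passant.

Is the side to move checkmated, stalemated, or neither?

White to move; white king on d7.
In check: no.
Legal moves for White include: Ke7, Kc7, Qe8, Qe7, Qa7, Qh6, Qe6+, Qb6, Qg5+, Qe5+, Qc5+, Qf4, Qe4+, Qd4+, Qh3, Qg3, Qf3+, Qd3+, ... (list truncated; more exist).
White has legal moves and is not in check → neither.

neither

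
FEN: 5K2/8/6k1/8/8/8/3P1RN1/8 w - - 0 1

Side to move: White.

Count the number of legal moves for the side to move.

White to move; king on f8.
In check: no.
Legal moves: Kg8, Ke8, Ke7, Nh4+, Nf4+, Ne3, Ne1, Rf7, Rf6+, Rf5, Rf4, Rf3, Re2, Rf1, d3, d4.
Count: 16.

16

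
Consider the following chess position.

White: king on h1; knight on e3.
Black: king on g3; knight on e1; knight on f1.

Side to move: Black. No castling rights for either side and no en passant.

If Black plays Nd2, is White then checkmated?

no

After Nd2: white king on h1; in check: no.
White is not in check, so this cannot be checkmate.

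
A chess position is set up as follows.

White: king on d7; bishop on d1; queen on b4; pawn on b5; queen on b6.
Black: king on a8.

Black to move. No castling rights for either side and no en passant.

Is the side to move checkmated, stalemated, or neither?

stalemate

Black to move; black king on a8.
In check: no.
King squares — a7: attacked by Qb6; b7: attacked by Qb6; b8: attacked by Qb6.
Legal moves for Black: none.
Not in check and no legal moves → stalemate.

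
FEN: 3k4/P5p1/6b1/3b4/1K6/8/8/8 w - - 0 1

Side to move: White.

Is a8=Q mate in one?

no

After a8=Q: black king on d8; in check: yes, from the white queen on a8.
Black has 4 legal replies: Ke7, Kd7, Kc7, Bxa8.
In check but a legal move exists → not checkmate.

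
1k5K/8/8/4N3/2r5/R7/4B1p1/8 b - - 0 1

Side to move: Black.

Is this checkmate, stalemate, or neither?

neither

Black to move; black king on b8.
In check: no.
Legal moves for Black include: Kc8, Kc7, Kb7, Rc8+, Rc7, Rc6, Rc5, Rh4+, Rg4, Rf4, Re4, Rd4, Rb4, Ra4, Rc3, Rc2, Rc1, g1=Q, ... (list truncated; more exist).
Black has legal moves and is not in check → neither.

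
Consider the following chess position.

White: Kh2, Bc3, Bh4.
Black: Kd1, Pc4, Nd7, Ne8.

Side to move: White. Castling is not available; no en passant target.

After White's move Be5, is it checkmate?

no

After Be5: black king on d1; in check: no.
Black is not in check, so this cannot be checkmate.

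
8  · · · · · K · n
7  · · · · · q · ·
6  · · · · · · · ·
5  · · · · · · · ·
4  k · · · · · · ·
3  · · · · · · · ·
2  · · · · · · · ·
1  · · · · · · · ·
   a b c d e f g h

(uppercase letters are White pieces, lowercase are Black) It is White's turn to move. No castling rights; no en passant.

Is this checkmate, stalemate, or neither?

White to move; white king on f8.
In check: yes, from the black queen on f7.
King squares — e7: attacked by Qf7; f7: attacked by Nh8; g7: attacked by Qf7; e8: attacked by Qf7; g8: attacked by Qf7.
Legal moves for White: none.
In check with no legal moves → checkmate.

checkmate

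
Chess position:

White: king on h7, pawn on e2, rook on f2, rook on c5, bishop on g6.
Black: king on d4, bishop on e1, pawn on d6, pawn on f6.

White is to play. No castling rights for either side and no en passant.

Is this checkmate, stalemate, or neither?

neither

White to move; white king on h7.
In check: no.
Legal moves for White include: Kh8, Kg8, Kg7, Kh6, Be8, Bf7, Bh5, Bf5, Be4, Bd3, Bc2, Bb1, Rc8, Rc7, Rc6, Rh5, Rg5, Rcf5, ... (list truncated; more exist).
White has legal moves and is not in check → neither.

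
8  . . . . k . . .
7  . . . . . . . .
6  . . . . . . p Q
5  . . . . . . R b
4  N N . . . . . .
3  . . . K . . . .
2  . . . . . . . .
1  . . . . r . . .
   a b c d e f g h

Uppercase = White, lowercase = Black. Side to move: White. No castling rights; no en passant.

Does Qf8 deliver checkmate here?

no

After Qf8: black king on e8; in check: yes, from the white queen on f8.
Black has 2 legal replies: Kxf8, Kd7.
In check but a legal move exists → not checkmate.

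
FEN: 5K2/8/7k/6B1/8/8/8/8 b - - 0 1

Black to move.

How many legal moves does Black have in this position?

4

Black to move; king on h6.
In check: yes, from the white bishop on g5.
Legal moves: Kh7, Kg6, Kh5, Kxg5.
Count: 4.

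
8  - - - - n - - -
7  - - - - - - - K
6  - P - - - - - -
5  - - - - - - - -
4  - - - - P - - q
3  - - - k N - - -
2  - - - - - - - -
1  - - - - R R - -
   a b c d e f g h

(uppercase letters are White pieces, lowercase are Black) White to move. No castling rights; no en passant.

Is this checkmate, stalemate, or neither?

White to move; white king on h7.
In check: yes, from the black queen on h4.
Legal moves for White: Kg8, Kg6.
White is in check but has 2 legal moves → neither.

neither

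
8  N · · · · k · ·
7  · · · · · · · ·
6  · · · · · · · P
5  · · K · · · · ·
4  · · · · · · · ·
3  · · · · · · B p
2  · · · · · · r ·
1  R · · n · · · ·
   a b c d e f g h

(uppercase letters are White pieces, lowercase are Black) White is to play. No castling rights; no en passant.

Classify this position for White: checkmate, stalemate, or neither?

White to move; white king on c5.
In check: no.
Legal moves for White include: Nc7, Nb6, Kd6, Kc6, Kb6, Kd5, Kb5, Kd4, Kc4, Kb4, Bb8, Bc7, Bd6+, Be5, Bh4, Bf4, Bh2, Bf2, ... (list truncated; more exist).
White has legal moves and is not in check → neither.

neither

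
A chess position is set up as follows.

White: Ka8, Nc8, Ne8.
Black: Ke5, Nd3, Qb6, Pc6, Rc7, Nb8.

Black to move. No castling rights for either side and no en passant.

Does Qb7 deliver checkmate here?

After Qb7: white king on a8; in check: yes, from the black queen on b7.
King squares — a7: attacked by Qb7; b7: attacked by Rc7; b8: attacked by Qb7.
White has no legal moves → checkmate.

yes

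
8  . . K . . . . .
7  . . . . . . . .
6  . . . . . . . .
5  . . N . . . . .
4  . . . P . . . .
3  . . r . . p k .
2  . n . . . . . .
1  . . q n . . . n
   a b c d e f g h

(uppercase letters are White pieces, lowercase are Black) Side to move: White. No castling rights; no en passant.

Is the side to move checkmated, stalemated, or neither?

neither

White to move; white king on c8.
In check: no.
Legal moves for White: Kd8, Kb8, Kd7, Kc7, Kb7, d5.
White has 6 legal moves and is not in check → neither.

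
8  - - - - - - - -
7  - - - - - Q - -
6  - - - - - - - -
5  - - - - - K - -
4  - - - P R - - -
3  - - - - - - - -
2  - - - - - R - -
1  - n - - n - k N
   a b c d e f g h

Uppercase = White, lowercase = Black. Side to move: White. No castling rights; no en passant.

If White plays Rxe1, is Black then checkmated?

yes

After Rxe1: black king on g1; in check: yes, from the white rook on e1.
King squares — f1: attacked by Re1; h1: attacked by Re1; f2: attacked by Nh1; g2: attacked by Rf2; h2: attacked by Rf2.
Black has no legal moves → checkmate.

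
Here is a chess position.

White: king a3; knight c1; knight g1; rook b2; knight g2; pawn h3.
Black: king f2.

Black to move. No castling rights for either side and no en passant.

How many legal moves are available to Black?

Black to move; king on f2.
In check: yes, from the white rook on b2.
Legal moves: Kg3, Kxg1, Kf1.
Count: 3.

3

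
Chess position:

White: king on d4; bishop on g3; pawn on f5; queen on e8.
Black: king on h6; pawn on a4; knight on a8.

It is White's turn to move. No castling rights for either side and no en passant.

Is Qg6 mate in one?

After Qg6: black king on h6; in check: yes, from the white queen on g6.
King squares — g5: attacked by Qg6; h5: attacked by Qg6; g6: attacked by Pf5; g7: attacked by Qg6; h7: attacked by Qg6.
Black has no legal moves → checkmate.

yes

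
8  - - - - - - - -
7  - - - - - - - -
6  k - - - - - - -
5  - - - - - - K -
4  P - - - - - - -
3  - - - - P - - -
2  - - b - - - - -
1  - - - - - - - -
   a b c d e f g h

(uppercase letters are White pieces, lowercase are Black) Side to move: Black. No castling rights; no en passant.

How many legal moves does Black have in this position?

13

Black to move; king on a6.
In check: no.
Legal moves: Kb7, Ka7, Kb6, Ka5, Bh7, Bg6, Bf5, Be4, Bxa4, Bd3, Bb3, Bd1, Bb1.
Count: 13.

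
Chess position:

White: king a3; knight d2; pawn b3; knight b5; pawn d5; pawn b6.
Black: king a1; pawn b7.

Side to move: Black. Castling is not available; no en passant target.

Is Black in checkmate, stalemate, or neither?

stalemate

Black to move; black king on a1.
In check: no.
King squares — b1: attacked by Nd2; a2: attacked by Ka3; b2: attacked by Ka3.
Legal moves for Black: none.
Not in check and no legal moves → stalemate.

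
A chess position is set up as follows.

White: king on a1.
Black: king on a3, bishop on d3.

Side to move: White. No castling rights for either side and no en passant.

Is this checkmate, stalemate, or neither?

White to move; white king on a1.
In check: no.
King squares — b1: attacked by Bd3; a2: attacked by Ka3; b2: attacked by Ka3.
Legal moves for White: none.
Not in check and no legal moves → stalemate.

stalemate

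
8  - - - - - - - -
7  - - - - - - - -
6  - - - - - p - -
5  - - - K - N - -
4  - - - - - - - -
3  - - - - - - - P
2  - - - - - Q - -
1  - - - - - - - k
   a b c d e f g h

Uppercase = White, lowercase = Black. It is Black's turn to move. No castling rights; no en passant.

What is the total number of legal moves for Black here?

Black to move; king on h1.
In check: no.
Legal moves: none.
Count: 0.

0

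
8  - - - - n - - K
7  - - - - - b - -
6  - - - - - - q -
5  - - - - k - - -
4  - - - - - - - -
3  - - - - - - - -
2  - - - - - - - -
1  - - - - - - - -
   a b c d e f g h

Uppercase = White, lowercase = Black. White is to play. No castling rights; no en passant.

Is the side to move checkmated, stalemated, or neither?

stalemate

White to move; white king on h8.
In check: no.
King squares — g7: attacked by Qg6; h7: attacked by Qg6; g8: attacked by Qg6.
Legal moves for White: none.
Not in check and no legal moves → stalemate.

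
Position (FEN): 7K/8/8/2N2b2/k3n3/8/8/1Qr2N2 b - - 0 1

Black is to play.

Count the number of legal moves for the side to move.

4

Black to move; king on a4.
In check: yes, from the white knight on c5.
Legal moves: Ka5, Ka3, Nxc5, Rxc5.
Count: 4.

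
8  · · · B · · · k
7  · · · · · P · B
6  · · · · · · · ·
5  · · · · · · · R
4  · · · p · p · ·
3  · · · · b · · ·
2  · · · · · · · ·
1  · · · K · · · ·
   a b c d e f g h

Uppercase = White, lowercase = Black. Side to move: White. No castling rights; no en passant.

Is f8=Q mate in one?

After f8=Q: black king on h8; in check: yes, from the white queen on f8.
King squares — g7: attacked by Qf8; h7: attacked by Rh5; g8: attacked by Bh7.
Black has no legal moves → checkmate.

yes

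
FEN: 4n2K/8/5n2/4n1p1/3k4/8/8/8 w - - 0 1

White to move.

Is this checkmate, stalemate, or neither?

stalemate

White to move; white king on h8.
In check: no.
King squares — g7: attacked by Ne8; h7: attacked by Nf6; g8: attacked by Nf6.
Legal moves for White: none.
Not in check and no legal moves → stalemate.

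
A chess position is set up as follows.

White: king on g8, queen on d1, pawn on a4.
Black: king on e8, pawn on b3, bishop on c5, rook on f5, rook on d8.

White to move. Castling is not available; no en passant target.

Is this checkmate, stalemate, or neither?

White to move; white king on g8.
In check: no.
Legal moves for White include: Kh8, Kh7, Kg7, Qxd8+, Qd7+, Qd6, Qh5+, Qd5, Qg4, Qd4, Qf3, Qd3, Qxb3, Qe2+, Qd2, Qc2, Qh1, Qg1, ... (list truncated; more exist).
White has legal moves and is not in check → neither.

neither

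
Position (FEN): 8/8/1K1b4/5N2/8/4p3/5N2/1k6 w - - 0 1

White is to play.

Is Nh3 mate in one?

After Nh3: black king on b1; in check: no.
Black is not in check, so this cannot be checkmate.

no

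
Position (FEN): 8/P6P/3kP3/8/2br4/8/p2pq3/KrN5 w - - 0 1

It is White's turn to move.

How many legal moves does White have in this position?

0

White to move; king on a1.
In check: yes, from the black rook on b1.
Legal moves: none.
Count: 0.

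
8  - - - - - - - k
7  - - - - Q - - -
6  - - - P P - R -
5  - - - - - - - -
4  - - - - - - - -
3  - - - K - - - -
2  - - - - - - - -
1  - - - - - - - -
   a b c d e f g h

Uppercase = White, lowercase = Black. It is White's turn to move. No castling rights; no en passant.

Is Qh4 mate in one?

After Qh4: black king on h8; in check: yes, from the white queen on h4.
King squares — g7: attacked by Rg6; h7: attacked by Qh4; g8: attacked by Rg6.
Black has no legal moves → checkmate.

yes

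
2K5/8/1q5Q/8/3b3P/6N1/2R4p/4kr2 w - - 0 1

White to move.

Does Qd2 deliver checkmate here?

yes

After Qd2: black king on e1; in check: yes, from the white queen on d2.
King squares — d1: attacked by Qd2; f1: own rook; d2: attacked by Rc2; e2: attacked by Qd2; f2: attacked by Qd2.
Black has no legal moves → checkmate.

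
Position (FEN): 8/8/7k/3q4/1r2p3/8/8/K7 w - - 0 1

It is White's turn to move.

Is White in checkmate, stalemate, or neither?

White to move; white king on a1.
In check: no.
King squares — b1: attacked by Rb4; a2: attacked by Qd5; b2: attacked by Rb4.
Legal moves for White: none.
Not in check and no legal moves → stalemate.

stalemate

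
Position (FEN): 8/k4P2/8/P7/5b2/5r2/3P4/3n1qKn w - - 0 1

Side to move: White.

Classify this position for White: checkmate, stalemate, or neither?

White to move; white king on g1.
In check: yes, from the black queen on f1.
King squares — f1: attacked by Rf3; h1: attacked by Qf1; f2: attacked by Nd1; g2: attacked by Qf1; h2: attacked by Bf4.
Legal moves for White: none.
In check with no legal moves → checkmate.

checkmate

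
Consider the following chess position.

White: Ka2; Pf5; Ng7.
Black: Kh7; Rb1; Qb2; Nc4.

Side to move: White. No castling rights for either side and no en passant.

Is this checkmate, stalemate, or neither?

checkmate

White to move; white king on a2.
In check: yes, from the black queen on b2.
King squares — a1: attacked by Rb1; b1: attacked by Qb2; b2: attacked by Rb1; a3: attacked by Qb2; b3: attacked by Qb2.
Legal moves for White: none.
In check with no legal moves → checkmate.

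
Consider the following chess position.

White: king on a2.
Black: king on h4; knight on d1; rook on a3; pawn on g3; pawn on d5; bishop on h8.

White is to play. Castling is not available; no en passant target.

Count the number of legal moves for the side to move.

2

White to move; king on a2.
In check: yes, from the black rook on a3.
Legal moves: Kxa3, Kb1.
Count: 2.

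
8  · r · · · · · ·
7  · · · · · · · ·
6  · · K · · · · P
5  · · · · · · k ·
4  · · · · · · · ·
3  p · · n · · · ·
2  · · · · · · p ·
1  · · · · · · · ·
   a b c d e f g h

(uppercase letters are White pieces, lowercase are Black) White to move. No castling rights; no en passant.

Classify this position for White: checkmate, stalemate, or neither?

White to move; white king on c6.
In check: no.
Legal moves for White: Kd7, Kc7, Kd6, Kd5, h7.
White has 5 legal moves and is not in check → neither.

neither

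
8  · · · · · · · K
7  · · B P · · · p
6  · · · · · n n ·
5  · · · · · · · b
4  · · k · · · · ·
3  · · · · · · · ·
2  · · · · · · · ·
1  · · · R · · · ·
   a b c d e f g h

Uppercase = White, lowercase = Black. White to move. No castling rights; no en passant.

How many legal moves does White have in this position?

White to move; king on h8.
In check: yes, from the black knight on g6.
Legal moves: Kg7.
Count: 1.

1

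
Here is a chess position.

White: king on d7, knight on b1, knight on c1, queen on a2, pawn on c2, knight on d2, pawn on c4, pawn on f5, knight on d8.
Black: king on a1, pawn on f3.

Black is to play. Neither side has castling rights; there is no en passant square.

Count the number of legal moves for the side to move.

0

Black to move; king on a1.
In check: yes, from the white queen on a2.
Legal moves: none.
Count: 0.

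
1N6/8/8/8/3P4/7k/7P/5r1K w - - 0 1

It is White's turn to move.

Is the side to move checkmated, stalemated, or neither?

White to move; white king on h1.
In check: yes, from the black rook on f1.
King squares — g1: attacked by Rf1; g2: attacked by Kh3; h2: own pawn.
Legal moves for White: none.
In check with no legal moves → checkmate.

checkmate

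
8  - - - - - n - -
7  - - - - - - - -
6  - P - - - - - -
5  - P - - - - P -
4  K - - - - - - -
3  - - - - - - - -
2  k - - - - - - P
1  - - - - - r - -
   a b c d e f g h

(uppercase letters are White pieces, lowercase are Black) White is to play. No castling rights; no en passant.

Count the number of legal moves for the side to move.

6

White to move; king on a4.
In check: no.
Legal moves: Ka5, Kb4, b7, g6, h3, h4.
Count: 6.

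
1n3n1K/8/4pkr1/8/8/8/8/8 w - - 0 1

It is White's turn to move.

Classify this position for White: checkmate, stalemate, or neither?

White to move; white king on h8.
In check: no.
King squares — g7: attacked by Kf6; h7: attacked by Nf8; g8: attacked by Rg6.
Legal moves for White: none.
Not in check and no legal moves → stalemate.

stalemate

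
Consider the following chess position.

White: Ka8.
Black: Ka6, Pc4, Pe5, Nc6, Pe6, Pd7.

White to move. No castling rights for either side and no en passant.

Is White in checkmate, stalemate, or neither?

stalemate

White to move; white king on a8.
In check: no.
King squares — a7: attacked by Ka6; b7: attacked by Ka6; b8: attacked by Nc6.
Legal moves for White: none.
Not in check and no legal moves → stalemate.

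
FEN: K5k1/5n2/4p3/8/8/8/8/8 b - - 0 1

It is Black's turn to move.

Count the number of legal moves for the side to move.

Black to move; king on g8.
In check: no.
Legal moves: Kh8, Kf8, Kh7, Kg7, Nh8, Nd8, Nh6, Nd6, Ng5, Ne5, e5.
Count: 11.

11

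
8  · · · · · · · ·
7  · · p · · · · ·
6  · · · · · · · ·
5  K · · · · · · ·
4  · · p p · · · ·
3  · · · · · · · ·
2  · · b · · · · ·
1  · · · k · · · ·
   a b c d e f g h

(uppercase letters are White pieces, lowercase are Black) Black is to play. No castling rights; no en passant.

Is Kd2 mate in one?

no

After Kd2: white king on a5; in check: no.
White is not in check, so this cannot be checkmate.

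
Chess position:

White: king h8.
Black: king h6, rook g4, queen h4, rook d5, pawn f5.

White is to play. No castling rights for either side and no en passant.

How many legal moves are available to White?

White to move; king on h8.
In check: no.
Legal moves: none.
Count: 0.

0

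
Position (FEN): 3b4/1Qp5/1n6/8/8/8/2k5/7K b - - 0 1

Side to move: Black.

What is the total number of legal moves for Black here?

Black to move; king on c2.
In check: no.
Legal moves: Be7, Bf6, Bg5, Bh4, Nc8, Na8, Nd7, Nd5, Nc4, Na4, Kd3, Kc3, Kb3, Kd2, Kb2, Kd1, Kc1, Kb1, c6, c5.
Count: 20.

20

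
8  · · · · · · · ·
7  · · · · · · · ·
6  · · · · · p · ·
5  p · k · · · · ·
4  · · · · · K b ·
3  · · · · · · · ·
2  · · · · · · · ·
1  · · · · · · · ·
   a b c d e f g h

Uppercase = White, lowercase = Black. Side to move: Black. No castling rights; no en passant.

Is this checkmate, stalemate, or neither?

neither

Black to move; black king on c5.
In check: no.
Legal moves for Black include: Kd6, Kc6, Kb6, Kd5, Kb5, Kd4, Kc4, Kb4, Bc8, Bd7, Be6, Bh5, Bf5, Bh3, Bf3, Be2, Bd1, f5, ... (list truncated; more exist).
Black has legal moves and is not in check → neither.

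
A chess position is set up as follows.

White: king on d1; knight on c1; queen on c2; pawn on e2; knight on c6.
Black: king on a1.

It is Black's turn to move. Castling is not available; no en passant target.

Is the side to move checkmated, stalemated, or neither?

stalemate

Black to move; black king on a1.
In check: no.
King squares — b1: attacked by Qc2; a2: attacked by Nc1; b2: attacked by Qc2.
Legal moves for Black: none.
Not in check and no legal moves → stalemate.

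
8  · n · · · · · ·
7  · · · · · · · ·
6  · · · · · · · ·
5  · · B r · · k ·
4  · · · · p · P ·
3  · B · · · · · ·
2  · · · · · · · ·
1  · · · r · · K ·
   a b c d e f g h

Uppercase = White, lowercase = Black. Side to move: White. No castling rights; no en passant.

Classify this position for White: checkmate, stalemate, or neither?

White to move; white king on g1.
In check: yes, from the black rook on d1.
King squares — f1: attacked by Rd1; h1: attacked by Rd1; f2: available; g2: available; h2: available.
Legal moves for White: Kh2, Kg2, Kf2, Bxd1.
White is in check but has 4 legal moves → neither.

neither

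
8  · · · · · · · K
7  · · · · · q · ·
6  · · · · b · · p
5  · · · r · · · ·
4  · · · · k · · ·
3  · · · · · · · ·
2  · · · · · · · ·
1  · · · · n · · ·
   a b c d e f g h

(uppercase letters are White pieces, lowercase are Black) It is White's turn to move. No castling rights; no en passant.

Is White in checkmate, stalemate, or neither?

White to move; white king on h8.
In check: no.
King squares — g7: attacked by Qf7; h7: attacked by Qf7; g8: attacked by Qf7.
Legal moves for White: none.
Not in check and no legal moves → stalemate.

stalemate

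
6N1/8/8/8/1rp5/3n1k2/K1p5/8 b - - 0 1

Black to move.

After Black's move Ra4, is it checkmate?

yes

After Ra4: white king on a2; in check: yes, from the black rook on a4.
King squares — a1: attacked by Ra4; b1: attacked by Pc2; b2: attacked by Nd3; a3: attacked by Ra4; b3: attacked by Pc4.
White has no legal moves → checkmate.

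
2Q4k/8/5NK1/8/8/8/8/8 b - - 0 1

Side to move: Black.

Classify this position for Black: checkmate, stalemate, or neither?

checkmate

Black to move; black king on h8.
In check: yes, from the white queen on c8.
King squares — g7: attacked by Kg6; h7: attacked by Nf6; g8: attacked by Nf6.
Legal moves for Black: none.
In check with no legal moves → checkmate.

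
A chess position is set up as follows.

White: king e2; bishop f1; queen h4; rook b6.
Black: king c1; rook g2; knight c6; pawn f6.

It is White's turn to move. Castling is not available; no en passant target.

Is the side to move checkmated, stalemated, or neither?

neither

White to move; white king on e2.
In check: yes, from the black rook on g2.
King squares — d1: attacked by Kc1; e1: available; f1: own bishop; d2: attacked by Kc1; f2: attacked by Rg2; d3: available; e3: available; f3: available.
Legal moves for White: Kf3, Ke3, Kd3, Ke1, Qf2, Bxg2.
White is in check but has 6 legal moves → neither.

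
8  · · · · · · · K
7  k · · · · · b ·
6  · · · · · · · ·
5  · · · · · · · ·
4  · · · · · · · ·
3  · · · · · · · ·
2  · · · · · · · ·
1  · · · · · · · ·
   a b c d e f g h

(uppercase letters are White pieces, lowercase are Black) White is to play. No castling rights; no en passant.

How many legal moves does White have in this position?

3

White to move; king on h8.
In check: yes, from the black bishop on g7.
Legal moves: Kg8, Kh7, Kxg7.
Count: 3.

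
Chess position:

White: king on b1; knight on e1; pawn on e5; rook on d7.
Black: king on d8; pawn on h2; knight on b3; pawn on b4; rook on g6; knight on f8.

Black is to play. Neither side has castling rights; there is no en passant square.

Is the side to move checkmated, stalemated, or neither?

Black to move; black king on d8.
In check: yes, from the white rook on d7.
Legal moves for Black: Ke8, Kc8, Kxd7, Nxd7.
Black is in check but has 4 legal moves → neither.

neither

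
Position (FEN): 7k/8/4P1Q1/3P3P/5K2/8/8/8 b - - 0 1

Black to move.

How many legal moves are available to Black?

Black to move; king on h8.
In check: no.
Legal moves: none.
Count: 0.

0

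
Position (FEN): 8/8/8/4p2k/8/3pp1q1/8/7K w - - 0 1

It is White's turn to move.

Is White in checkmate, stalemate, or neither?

stalemate

White to move; white king on h1.
In check: no.
King squares — g1: attacked by Qg3; g2: attacked by Qg3; h2: attacked by Qg3.
Legal moves for White: none.
Not in check and no legal moves → stalemate.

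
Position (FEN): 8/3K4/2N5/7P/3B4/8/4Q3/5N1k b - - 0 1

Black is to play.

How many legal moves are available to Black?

0

Black to move; king on h1.
In check: no.
Legal moves: none.
Count: 0.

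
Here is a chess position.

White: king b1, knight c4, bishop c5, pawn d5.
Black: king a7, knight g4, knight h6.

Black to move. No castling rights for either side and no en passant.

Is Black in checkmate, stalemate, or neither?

Black to move; black king on a7.
In check: yes, from the white bishop on c5.
Legal moves for Black: Kb8, Ka8, Kb7, Ka6.
Black is in check but has 4 legal moves → neither.

neither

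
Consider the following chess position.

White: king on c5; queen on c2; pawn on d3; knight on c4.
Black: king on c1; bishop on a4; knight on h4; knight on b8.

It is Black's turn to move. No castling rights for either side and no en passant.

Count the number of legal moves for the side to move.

Black to move; king on c1.
In check: yes, from the white queen on c2.
Legal moves: Kxc2, Bxc2.
Count: 2.

2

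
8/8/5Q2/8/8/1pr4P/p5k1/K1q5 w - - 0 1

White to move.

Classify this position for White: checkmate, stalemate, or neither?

checkmate

White to move; white king on a1.
In check: yes, from the black queen on c1.
King squares — b1: attacked by Qc1; a2: attacked by Pb3; b2: attacked by Qc1.
Legal moves for White: none.
In check with no legal moves → checkmate.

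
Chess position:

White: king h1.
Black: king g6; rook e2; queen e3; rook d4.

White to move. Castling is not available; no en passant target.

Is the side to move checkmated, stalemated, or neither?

White to move; white king on h1.
In check: no.
King squares — g1: attacked by Qe3; g2: attacked by Re2; h2: attacked by Re2.
Legal moves for White: none.
Not in check and no legal moves → stalemate.

stalemate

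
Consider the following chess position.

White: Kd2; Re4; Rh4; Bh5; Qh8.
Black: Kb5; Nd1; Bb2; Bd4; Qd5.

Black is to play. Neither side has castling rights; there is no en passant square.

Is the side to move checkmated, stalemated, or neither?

Black to move; black king on b5.
In check: no.
Legal moves for Black include: Qg8, Qd8, Qa8, Qf7, Qd7, Qb7, Qe6, Qd6, Qc6, Qxh5, Qg5+, Qf5, Qe5, Qc5, Qxe4, Qc4, Qb3, Qa2, ... (list truncated; more exist).
Black has legal moves and is not in check → neither.

neither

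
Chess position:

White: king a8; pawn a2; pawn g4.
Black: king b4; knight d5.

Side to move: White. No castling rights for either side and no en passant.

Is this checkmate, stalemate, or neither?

White to move; white king on a8.
In check: no.
Legal moves for White: Kb8, Kb7, Ka7, g5, a3+, a4.
White has 6 legal moves and is not in check → neither.

neither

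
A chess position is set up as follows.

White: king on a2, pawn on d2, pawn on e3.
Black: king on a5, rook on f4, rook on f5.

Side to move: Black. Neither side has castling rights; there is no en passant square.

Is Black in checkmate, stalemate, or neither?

neither

Black to move; black king on a5.
In check: no.
Legal moves for Black include: Rf8, Rf7, Rf6, Rh5, Rg5, Re5, Rd5, Rc5, Rb5, Kb6, Ka6, Kb5, Kb4, Ka4, Rh4, Rg4, Re4, Rd4, ... (list truncated; more exist).
Black has legal moves and is not in check → neither.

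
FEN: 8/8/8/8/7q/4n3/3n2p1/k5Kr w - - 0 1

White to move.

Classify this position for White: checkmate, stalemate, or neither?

White to move; white king on g1.
In check: yes, from the black rook on h1.
King squares — f1: attacked by Rh1; h1: attacked by Pg2; f2: attacked by Qh4; g2: attacked by Ne3; h2: attacked by Rh1.
Legal moves for White: none.
In check with no legal moves → checkmate.

checkmate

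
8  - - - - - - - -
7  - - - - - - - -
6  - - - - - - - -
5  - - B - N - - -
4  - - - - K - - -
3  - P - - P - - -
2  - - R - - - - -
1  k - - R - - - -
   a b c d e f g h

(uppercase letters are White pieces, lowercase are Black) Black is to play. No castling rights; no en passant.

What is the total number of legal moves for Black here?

Black to move; king on a1.
In check: yes, from the white rook on d1.
Legal moves: none.
Count: 0.

0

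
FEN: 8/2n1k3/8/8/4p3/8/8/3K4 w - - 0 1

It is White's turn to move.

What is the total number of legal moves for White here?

5

White to move; king on d1.
In check: no.
Legal moves: Ke2, Kd2, Kc2, Ke1, Kc1.
Count: 5.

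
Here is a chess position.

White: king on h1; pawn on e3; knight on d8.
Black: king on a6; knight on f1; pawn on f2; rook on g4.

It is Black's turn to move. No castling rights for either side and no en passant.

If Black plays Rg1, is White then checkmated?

yes

After Rg1: white king on h1; in check: yes, from the black rook on g1.
King squares — g1: attacked by Pf2; g2: attacked by Rg1; h2: attacked by Nf1.
White has no legal moves → checkmate.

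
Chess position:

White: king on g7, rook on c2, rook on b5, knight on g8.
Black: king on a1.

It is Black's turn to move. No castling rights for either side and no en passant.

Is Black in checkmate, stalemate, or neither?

stalemate

Black to move; black king on a1.
In check: no.
King squares — b1: attacked by Rb5; a2: attacked by Rc2; b2: attacked by Rc2.
Legal moves for Black: none.
Not in check and no legal moves → stalemate.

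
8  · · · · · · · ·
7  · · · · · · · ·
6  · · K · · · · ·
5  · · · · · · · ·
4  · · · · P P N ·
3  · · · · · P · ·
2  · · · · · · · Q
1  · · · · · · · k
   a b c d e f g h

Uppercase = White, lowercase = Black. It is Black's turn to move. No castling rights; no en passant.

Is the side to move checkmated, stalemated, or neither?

Black to move; black king on h1.
In check: yes, from the white queen on h2.
King squares — g1: attacked by Qh2; g2: attacked by Qh2; h2: attacked by Ng4.
Legal moves for Black: none.
In check with no legal moves → checkmate.

checkmate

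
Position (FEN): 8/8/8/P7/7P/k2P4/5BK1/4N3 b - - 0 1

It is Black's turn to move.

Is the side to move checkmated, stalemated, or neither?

neither

Black to move; black king on a3.
In check: no.
Legal moves for Black: Kb4, Ka4, Kb3, Kb2, Ka2.
Black has 5 legal moves and is not in check → neither.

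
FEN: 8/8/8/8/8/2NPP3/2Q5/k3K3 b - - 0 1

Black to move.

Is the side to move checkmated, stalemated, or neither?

Black to move; black king on a1.
In check: no.
King squares — b1: attacked by Qc2; a2: attacked by Qc2; b2: attacked by Qc2.
Legal moves for Black: none.
Not in check and no legal moves → stalemate.

stalemate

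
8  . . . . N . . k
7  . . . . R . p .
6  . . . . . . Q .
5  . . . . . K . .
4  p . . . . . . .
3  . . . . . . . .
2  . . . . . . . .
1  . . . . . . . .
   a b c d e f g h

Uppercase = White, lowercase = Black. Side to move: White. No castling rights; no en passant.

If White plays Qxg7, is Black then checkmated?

yes

After Qxg7: black king on h8; in check: yes, from the white queen on g7.
King squares — g7: attacked by Re7; h7: attacked by Qg7; g8: attacked by Qg7.
Black has no legal moves → checkmate.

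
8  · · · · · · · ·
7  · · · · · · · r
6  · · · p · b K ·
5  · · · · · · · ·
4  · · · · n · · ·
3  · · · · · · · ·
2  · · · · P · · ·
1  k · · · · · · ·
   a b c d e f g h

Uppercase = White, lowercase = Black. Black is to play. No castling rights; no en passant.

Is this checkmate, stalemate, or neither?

Black to move; black king on a1.
In check: no.
Legal moves for Black include: Rh8, Rg7+, Rf7, Re7, Rd7, Rc7, Rb7, Ra7, Rh6+, Rh5, Rh4, Rh3, Rh2, Rh1, Bh8, Bd8, Bg7, Be7, ... (list truncated; more exist).
Black has legal moves and is not in check → neither.

neither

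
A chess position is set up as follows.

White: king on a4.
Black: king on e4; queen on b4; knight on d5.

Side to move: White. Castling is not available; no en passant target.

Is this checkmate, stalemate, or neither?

checkmate

White to move; white king on a4.
In check: yes, from the black queen on b4.
King squares — a3: attacked by Qb4; b3: attacked by Qb4; b4: attacked by Nd5; a5: attacked by Qb4; b5: attacked by Qb4.
Legal moves for White: none.
In check with no legal moves → checkmate.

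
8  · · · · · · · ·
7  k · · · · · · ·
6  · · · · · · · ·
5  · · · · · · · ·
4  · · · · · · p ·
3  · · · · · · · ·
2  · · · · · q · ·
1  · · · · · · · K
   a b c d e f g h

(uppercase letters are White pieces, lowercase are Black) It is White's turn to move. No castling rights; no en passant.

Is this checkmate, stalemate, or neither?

stalemate

White to move; white king on h1.
In check: no.
King squares — g1: attacked by Qf2; g2: attacked by Qf2; h2: attacked by Qf2.
Legal moves for White: none.
Not in check and no legal moves → stalemate.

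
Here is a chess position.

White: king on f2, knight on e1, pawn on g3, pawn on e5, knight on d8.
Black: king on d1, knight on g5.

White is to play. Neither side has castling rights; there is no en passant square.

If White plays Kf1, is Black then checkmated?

After Kf1: black king on d1; in check: no.
Black is not in check, so this cannot be checkmate.

no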